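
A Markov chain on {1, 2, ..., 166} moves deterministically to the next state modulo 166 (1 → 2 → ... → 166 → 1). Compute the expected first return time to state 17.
E[T_17 | X_0 = 17] = 166

The chain cycles deterministically, so starting at state 17 it returns in exactly 166 steps. Equivalently, the stationary distribution is uniform π_j = 1/166 for every state j, so by Kac's formula E[T_17] = 1/π_17 = 166.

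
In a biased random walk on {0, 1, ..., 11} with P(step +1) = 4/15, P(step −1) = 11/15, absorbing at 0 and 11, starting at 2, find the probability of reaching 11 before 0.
P(hit 11 before 0) = (1 − (11/4)^2) / (1 − (11/4)^11) = 3932160/40758210901

Let u_k denote P(reach 11 before 0 | start at k). Boundary: u_0 = 0, u_11 = 1. Recurrence: u_k = 4/15·u_{k+1} + 11/15·u_{k-1} for 1 ≤ k ≤ 10. Try u_k = A + B·r^k with r = q/p = (11/15)/(4/15) = 11/4. Substitution satisfies the recurrence; boundary conditions give:
  u_k = (1 − r^k) / (1 − r^N) = (1 − (11/4)^2) / (1 − (11/4)^11) = 3932160/40758210901.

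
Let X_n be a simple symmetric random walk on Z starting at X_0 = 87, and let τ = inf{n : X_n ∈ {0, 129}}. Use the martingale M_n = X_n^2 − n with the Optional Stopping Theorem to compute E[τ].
E[τ] = 3654

M_n = X_n^2 − n is a martingale (since E[X_{n+1}^2 | F_n] = X_n^2 + 1). By OST (τ has finite mean in a bounded region), E[M_τ] = E[M_0] = X_0^2 − 0 = 87^2 = 7569. Also E[M_τ] = E[X_τ^2] − E[τ]. The walk exits at 0 or 129, with P(hit 129 first) = 87/129, so E[X_τ^2] = 129^2 · 87/129 + 0 = 11223. Thus E[τ] = E[X_τ^2] − E[M_τ] = 11223 − 7569 = 3654 = 87(129 − 87) = 3654.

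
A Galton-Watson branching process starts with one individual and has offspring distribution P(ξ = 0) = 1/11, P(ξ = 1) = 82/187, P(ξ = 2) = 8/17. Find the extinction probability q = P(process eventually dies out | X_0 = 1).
q = 17/88

The pgf is f(s) = 1/11 + 82/187·s + 8/17·s². The extinction probability q is the smallest fixed point of f in [0, 1]. Setting s = f(s):
  8/17·s² + (82/187 − 1)·s + 1/11 = 0
  8/17·s² − (1/11 + 8/17)·s + 1/11 = 0
which factors as (s − 1)·(8/17·s − 1/11) = 0, giving roots s = 1 and s = (1/11)/(8/17) = 17/88.
Mean offspring μ = 82/187 + 2·8/17 = 258/187 > 1 (supercritical), so q < 1. The extinction probability is the smaller root: q = (1/11)/(8/17) = 17/88.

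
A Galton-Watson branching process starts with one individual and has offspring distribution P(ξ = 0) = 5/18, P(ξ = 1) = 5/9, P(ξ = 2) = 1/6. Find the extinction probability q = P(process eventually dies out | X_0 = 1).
q = 1

Mean offspring μ = 0·5/18 + 1·5/9 + 2·1/6 = 8/9 ≤ 1. For μ ≤ 1 with offspring not concentrated at 1, the Galton-Watson process goes extinct almost surely, so q = 1.
(Algebraic check: The pgf is f(s) = 5/18 + 5/9·s + 1/6·s². The extinction probability q is the smallest fixed point of f in [0, 1]. Setting s = f(s):
  1/6·s² + (5/9 − 1)·s + 5/18 = 0
  1/6·s² − (5/18 + 1/6)·s + 5/18 = 0
which factors as (s − 1)·(1/6·s − 5/18) = 0, giving roots s = 1 and s = (5/18)/(1/6) = 5/3. Since 5/3 ≥ 1, the smallest root in [0, 1] is s = 1.)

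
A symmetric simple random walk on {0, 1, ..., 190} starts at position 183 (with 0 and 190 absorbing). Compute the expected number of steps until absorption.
E[τ | X_0 = 183] = 1281

Let v_k = E[τ | X_0 = k]. Boundary: v_0 = v_190 = 0. Recurrence: v_k = 1 + (v_{k-1} + v_{k+1})/2 for 1 ≤ k ≤ 189. The particular solution to v_k − (v_{k-1} + v_{k+1})/2 = 1 is v_k = −k^2. Adding homogeneous solution A + B k and matching boundaries gives v_k = k (190 − k). Substituting k = 183: v_183 = 183 · 7 = 1281.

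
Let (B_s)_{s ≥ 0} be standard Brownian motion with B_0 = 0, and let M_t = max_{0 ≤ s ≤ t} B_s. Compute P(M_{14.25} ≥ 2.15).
P(M_{14.25} ≥ 2.15) = 2·P(B_{14.25} ≥ 2.15) = 2(1 − Φ(2.15/√14.25)) ≈ 0.5690

By the reflection principle for Brownian motion, P(M_t ≥ a) = 2 · P(B_t ≥ a) for a ≥ 0. Since B_t ~ N(0, t), P(B_t ≥ 2.15) = 1 − Φ(2.15/√t) = 1 − Φ(2.15/√14.25) = 1 − Φ(0.5695). So
  P(M_{14.25} ≥ 2.15) = 2(1 − Φ(0.5695)) ≈ 0.5690.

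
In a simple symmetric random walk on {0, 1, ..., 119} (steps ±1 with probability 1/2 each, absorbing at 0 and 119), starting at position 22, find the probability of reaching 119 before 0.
P(hit 119 before 0) = 22/119

Let u_k = P(hit 119 before 0 | start at k). Then u_0 = 0, u_119 = 1, and u_k = u_{k-1}/2 + u_{k+1}/2 for 1 ≤ k ≤ 118. This harmonic recurrence is solved by u_k = k/119, giving u_22 = 22/119.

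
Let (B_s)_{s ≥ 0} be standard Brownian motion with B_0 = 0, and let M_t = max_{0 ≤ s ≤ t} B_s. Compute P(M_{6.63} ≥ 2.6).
P(M_{6.63} ≥ 2.6) = 2·P(B_{6.63} ≥ 2.6) = 2(1 − Φ(2.6/√6.63)) ≈ 0.3126

By the reflection principle for Brownian motion, P(M_t ≥ a) = 2 · P(B_t ≥ a) for a ≥ 0. Since B_t ~ N(0, t), P(B_t ≥ 2.6) = 1 − Φ(2.6/√t) = 1 − Φ(2.6/√6.63) = 1 − Φ(1.0098). So
  P(M_{6.63} ≥ 2.6) = 2(1 − Φ(1.0098)) ≈ 0.3126.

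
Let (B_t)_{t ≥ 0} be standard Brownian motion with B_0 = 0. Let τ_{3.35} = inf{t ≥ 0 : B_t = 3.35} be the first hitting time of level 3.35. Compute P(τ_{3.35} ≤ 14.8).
P(τ_{3.35} ≤ 14.8) = 2(1 − Φ(3.35/√14.8)) = 2(1 − Φ(0.8708)) ≈ 0.3839

By the reflection principle for standard BM, P(τ_b ≤ t) = 2 · P(B_t ≥ b). Since B_t ~ N(0, t), P(B_t ≥ 3.35) = 1 − Φ(3.35/√t) = 1 − Φ(3.35/√14.8) = 1 − Φ(0.8708) ≈ 0.19193. Doubling: P(τ_{3.35} ≤ 14.8) ≈ 2 · 0.19193 = 0.38386 ≈ 0.3839.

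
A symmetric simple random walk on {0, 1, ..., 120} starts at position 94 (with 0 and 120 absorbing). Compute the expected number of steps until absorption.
E[τ | X_0 = 94] = 2444

Let v_k = E[τ | X_0 = k]. Boundary: v_0 = v_120 = 0. Recurrence: v_k = 1 + (v_{k-1} + v_{k+1})/2 for 1 ≤ k ≤ 119. The particular solution to v_k − (v_{k-1} + v_{k+1})/2 = 1 is v_k = −k^2. Adding homogeneous solution A + B k and matching boundaries gives v_k = k (120 − k). Substituting k = 94: v_94 = 94 · 26 = 2444.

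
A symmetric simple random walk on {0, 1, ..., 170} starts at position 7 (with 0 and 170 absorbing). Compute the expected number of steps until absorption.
E[τ | X_0 = 7] = 1141

Let v_k = E[τ | X_0 = k]. Boundary: v_0 = v_170 = 0. Recurrence: v_k = 1 + (v_{k-1} + v_{k+1})/2 for 1 ≤ k ≤ 169. The particular solution to v_k − (v_{k-1} + v_{k+1})/2 = 1 is v_k = −k^2. Adding homogeneous solution A + B k and matching boundaries gives v_k = k (170 − k). Substituting k = 7: v_7 = 7 · 163 = 1141.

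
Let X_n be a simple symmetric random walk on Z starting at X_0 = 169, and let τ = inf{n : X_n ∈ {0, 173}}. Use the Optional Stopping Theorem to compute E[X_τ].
E[X_τ] = 169

X_n is a martingale and τ is a bounded-mean stopping time (indeed τ is finite a.s. with bounded expectation since the walk is in a bounded region). By the OST, E[X_τ] = E[X_0] = 169. Equivalently: E[X_τ] = 173 · P(hit 173 first) + 0 · P(hit 0 first) = 173 · (169/173) = 169.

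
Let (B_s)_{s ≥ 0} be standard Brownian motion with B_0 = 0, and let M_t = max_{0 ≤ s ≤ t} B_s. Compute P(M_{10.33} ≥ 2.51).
P(M_{10.33} ≥ 2.51) = 2·P(B_{10.33} ≥ 2.51) = 2(1 − Φ(2.51/√10.33)) ≈ 0.4348

By the reflection principle for Brownian motion, P(M_t ≥ a) = 2 · P(B_t ≥ a) for a ≥ 0. Since B_t ~ N(0, t), P(B_t ≥ 2.51) = 1 − Φ(2.51/√t) = 1 − Φ(2.51/√10.33) = 1 − Φ(0.7810). So
  P(M_{10.33} ≥ 2.51) = 2(1 − Φ(0.7810)) ≈ 0.4348.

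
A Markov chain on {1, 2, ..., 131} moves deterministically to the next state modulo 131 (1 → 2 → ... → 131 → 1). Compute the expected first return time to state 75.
E[T_75 | X_0 = 75] = 131

The chain cycles deterministically, so starting at state 75 it returns in exactly 131 steps. Equivalently, the stationary distribution is uniform π_j = 1/131 for every state j, so by Kac's formula E[T_75] = 1/π_75 = 131.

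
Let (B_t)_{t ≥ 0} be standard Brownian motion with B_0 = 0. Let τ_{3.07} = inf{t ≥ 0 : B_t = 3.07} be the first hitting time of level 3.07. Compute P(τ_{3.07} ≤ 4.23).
P(τ_{3.07} ≤ 4.23) = 2(1 − Φ(3.07/√4.23)) = 2(1 − Φ(1.4927)) ≈ 0.1355

By the reflection principle for standard BM, P(τ_b ≤ t) = 2 · P(B_t ≥ b). Since B_t ~ N(0, t), P(B_t ≥ 3.07) = 1 − Φ(3.07/√t) = 1 − Φ(3.07/√4.23) = 1 − Φ(1.4927) ≈ 0.06776. Doubling: P(τ_{3.07} ≤ 4.23) ≈ 2 · 0.06776 = 0.13552 ≈ 0.1355.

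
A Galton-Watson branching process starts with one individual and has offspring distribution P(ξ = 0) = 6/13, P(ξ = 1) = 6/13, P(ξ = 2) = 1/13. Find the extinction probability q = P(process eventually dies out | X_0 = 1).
q = 1

Mean offspring μ = 0·6/13 + 1·6/13 + 2·1/13 = 8/13 ≤ 1. For μ ≤ 1 with offspring not concentrated at 1, the Galton-Watson process goes extinct almost surely, so q = 1.
(Algebraic check: The pgf is f(s) = 6/13 + 6/13·s + 1/13·s². The extinction probability q is the smallest fixed point of f in [0, 1]. Setting s = f(s):
  1/13·s² + (6/13 − 1)·s + 6/13 = 0
  1/13·s² − (6/13 + 1/13)·s + 6/13 = 0
which factors as (s − 1)·(1/13·s − 6/13) = 0, giving roots s = 1 and s = (6/13)/(1/13) = 6. Since 6 ≥ 1, the smallest root in [0, 1] is s = 1.)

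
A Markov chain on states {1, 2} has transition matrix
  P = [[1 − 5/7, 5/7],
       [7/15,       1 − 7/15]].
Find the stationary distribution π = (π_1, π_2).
π_1 = 49/124, π_2 = 75/124

Solve πP = π with π_1 + π_2 = 1. From πP = π: π_1 · (1 − 5/7) + π_2 · 7/15 = π_1 ⇒ π_2 · 7/15 = π_1 · 5/7 ⇒ π_2/π_1 = (5/7)/(7/15) = 75/49. Together with π_1 + π_2 = 1:
  π_1 = (7/15)/(5/7 + 7/15) = (7/15)/(124/105) = 49/124,
  π_2 = (5/7)/(5/7 + 7/15) = (5/7)/(124/105) = 75/124.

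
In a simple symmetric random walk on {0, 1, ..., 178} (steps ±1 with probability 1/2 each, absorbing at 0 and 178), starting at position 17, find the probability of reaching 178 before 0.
P(hit 178 before 0) = 17/178

Let u_k = P(hit 178 before 0 | start at k). Then u_0 = 0, u_178 = 1, and u_k = u_{k-1}/2 + u_{k+1}/2 for 1 ≤ k ≤ 177. This harmonic recurrence is solved by u_k = k/178, giving u_17 = 17/178.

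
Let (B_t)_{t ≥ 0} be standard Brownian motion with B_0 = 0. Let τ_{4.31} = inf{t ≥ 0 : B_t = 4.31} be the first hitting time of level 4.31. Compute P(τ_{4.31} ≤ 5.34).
P(τ_{4.31} ≤ 5.34) = 2(1 − Φ(4.31/√5.34)) = 2(1 − Φ(1.8651)) ≈ 0.0622

By the reflection principle for standard BM, P(τ_b ≤ t) = 2 · P(B_t ≥ b). Since B_t ~ N(0, t), P(B_t ≥ 4.31) = 1 − Φ(4.31/√t) = 1 − Φ(4.31/√5.34) = 1 − Φ(1.8651) ≈ 0.03108. Doubling: P(τ_{4.31} ≤ 5.34) ≈ 2 · 0.03108 = 0.06216 ≈ 0.0622.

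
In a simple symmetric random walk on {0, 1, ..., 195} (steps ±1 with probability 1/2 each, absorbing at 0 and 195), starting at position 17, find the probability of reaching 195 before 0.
P(hit 195 before 0) = 17/195

Let u_k = P(hit 195 before 0 | start at k). Then u_0 = 0, u_195 = 1, and u_k = u_{k-1}/2 + u_{k+1}/2 for 1 ≤ k ≤ 194. This harmonic recurrence is solved by u_k = k/195, giving u_17 = 17/195.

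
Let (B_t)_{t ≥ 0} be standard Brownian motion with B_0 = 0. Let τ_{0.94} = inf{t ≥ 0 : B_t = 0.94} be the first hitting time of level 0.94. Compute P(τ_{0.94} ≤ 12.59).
P(τ_{0.94} ≤ 12.59) = 2(1 − Φ(0.94/√12.59)) = 2(1 − Φ(0.2649)) ≈ 0.7911

By the reflection principle for standard BM, P(τ_b ≤ t) = 2 · P(B_t ≥ b). Since B_t ~ N(0, t), P(B_t ≥ 0.94) = 1 − Φ(0.94/√t) = 1 − Φ(0.94/√12.59) = 1 − Φ(0.2649) ≈ 0.39554. Doubling: P(τ_{0.94} ≤ 12.59) ≈ 2 · 0.39554 = 0.79108 ≈ 0.7911.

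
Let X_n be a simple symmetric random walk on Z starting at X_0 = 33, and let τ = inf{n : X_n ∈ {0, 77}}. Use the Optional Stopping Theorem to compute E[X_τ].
E[X_τ] = 33

X_n is a martingale and τ is a bounded-mean stopping time (indeed τ is finite a.s. with bounded expectation since the walk is in a bounded region). By the OST, E[X_τ] = E[X_0] = 33. Equivalently: E[X_τ] = 77 · P(hit 77 first) + 0 · P(hit 0 first) = 77 · (33/77) = 33.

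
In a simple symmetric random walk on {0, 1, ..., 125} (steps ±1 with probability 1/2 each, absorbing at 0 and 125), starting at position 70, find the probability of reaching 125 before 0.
P(hit 125 before 0) = 70/125 = 14/25

Let u_k = P(hit 125 before 0 | start at k). Then u_0 = 0, u_125 = 1, and u_k = u_{k-1}/2 + u_{k+1}/2 for 1 ≤ k ≤ 124. This harmonic recurrence is solved by u_k = k/125, giving u_70 = 70/125 = 14/25.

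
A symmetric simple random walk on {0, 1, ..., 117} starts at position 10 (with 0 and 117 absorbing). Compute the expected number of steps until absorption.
E[τ | X_0 = 10] = 1070

Let v_k = E[τ | X_0 = k]. Boundary: v_0 = v_117 = 0. Recurrence: v_k = 1 + (v_{k-1} + v_{k+1})/2 for 1 ≤ k ≤ 116. The particular solution to v_k − (v_{k-1} + v_{k+1})/2 = 1 is v_k = −k^2. Adding homogeneous solution A + B k and matching boundaries gives v_k = k (117 − k). Substituting k = 10: v_10 = 10 · 107 = 1070.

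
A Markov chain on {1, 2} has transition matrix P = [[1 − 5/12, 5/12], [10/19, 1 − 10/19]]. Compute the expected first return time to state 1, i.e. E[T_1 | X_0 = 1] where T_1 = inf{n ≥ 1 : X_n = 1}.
E[T_1 | X_0 = 1] = 1/π_1 = 43/24

For an irreducible recurrent Markov chain with stationary distribution π, E[T_i | X_0 = i] = 1/π_i (Kac's formula). Here π_1 = (10/19)/(5/12 + 10/19) = (10/19)/(215/228) = 24/43, so E[T_1 | X_0 = 1] = 1/π_1 = (5/12 + 10/19)/(10/19) = (215/228)/(10/19) = 43/24.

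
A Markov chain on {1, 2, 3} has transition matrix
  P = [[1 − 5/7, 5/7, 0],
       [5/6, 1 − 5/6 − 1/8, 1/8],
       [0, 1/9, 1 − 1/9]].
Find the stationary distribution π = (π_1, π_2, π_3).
π = (28/79, 24/79, 27/79)

This is a birth-death chain on three states, which satisfies detailed balance: π_1 · P_{12} = π_2 · P_{21} and π_2 · P_{23} = π_3 · P_{32}.
From π_1 · 5/7 = π_2 · 5/6: π_2/π_1 = (5/7)/(5/6) = 6/7.
From π_2 · 1/8 = π_3 · 1/9: π_3/π_2 = (1/8)/(1/9) = 9/8.
Take π_1 proportional to 1; then unnormalized π = (1, 6/7, 27/28). Normalize by dividing by the sum 79/28:
  π = (28/79, 24/79, 27/79).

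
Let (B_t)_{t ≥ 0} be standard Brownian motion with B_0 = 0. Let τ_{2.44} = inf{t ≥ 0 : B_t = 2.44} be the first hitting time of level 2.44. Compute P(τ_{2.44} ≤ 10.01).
P(τ_{2.44} ≤ 10.01) = 2(1 − Φ(2.44/√10.01)) = 2(1 − Φ(0.7712)) ≈ 0.4406

By the reflection principle for standard BM, P(τ_b ≤ t) = 2 · P(B_t ≥ b). Since B_t ~ N(0, t), P(B_t ≥ 2.44) = 1 − Φ(2.44/√t) = 1 − Φ(2.44/√10.01) = 1 − Φ(0.7712) ≈ 0.22029. Doubling: P(τ_{2.44} ≤ 10.01) ≈ 2 · 0.22029 = 0.44058 ≈ 0.4406.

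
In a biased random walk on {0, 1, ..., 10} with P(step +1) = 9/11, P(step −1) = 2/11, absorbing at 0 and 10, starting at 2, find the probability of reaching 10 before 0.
P(hit 10 before 0) = (1 − (2/9)^2) / (1 − (2/9)^10) = 43046721/45282901

Let u_k denote P(reach 10 before 0 | start at k). Boundary: u_0 = 0, u_10 = 1. Recurrence: u_k = 9/11·u_{k+1} + 2/11·u_{k-1} for 1 ≤ k ≤ 9. Try u_k = A + B·r^k with r = q/p = (2/11)/(9/11) = 2/9. Substitution satisfies the recurrence; boundary conditions give:
  u_k = (1 − r^k) / (1 − r^N) = (1 − (2/9)^2) / (1 − (2/9)^10) = 43046721/45282901.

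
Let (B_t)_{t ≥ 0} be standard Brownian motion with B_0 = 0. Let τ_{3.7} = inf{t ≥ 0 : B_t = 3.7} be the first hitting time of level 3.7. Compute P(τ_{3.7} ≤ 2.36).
P(τ_{3.7} ≤ 2.36) = 2(1 − Φ(3.7/√2.36)) = 2(1 − Φ(2.4085)) ≈ 0.0160

By the reflection principle for standard BM, P(τ_b ≤ t) = 2 · P(B_t ≥ b). Since B_t ~ N(0, t), P(B_t ≥ 3.7) = 1 − Φ(3.7/√t) = 1 − Φ(3.7/√2.36) = 1 − Φ(2.4085) ≈ 0.00801. Doubling: P(τ_{3.7} ≤ 2.36) ≈ 2 · 0.00801 = 0.01602 ≈ 0.0160.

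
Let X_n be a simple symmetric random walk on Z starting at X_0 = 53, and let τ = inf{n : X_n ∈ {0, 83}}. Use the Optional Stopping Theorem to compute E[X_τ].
E[X_τ] = 53

X_n is a martingale and τ is a bounded-mean stopping time (indeed τ is finite a.s. with bounded expectation since the walk is in a bounded region). By the OST, E[X_τ] = E[X_0] = 53. Equivalently: E[X_τ] = 83 · P(hit 83 first) + 0 · P(hit 0 first) = 83 · (53/83) = 53.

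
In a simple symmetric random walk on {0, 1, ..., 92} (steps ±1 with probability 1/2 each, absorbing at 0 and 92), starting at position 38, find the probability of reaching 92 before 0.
P(hit 92 before 0) = 38/92 = 19/46

Let u_k = P(hit 92 before 0 | start at k). Then u_0 = 0, u_92 = 1, and u_k = u_{k-1}/2 + u_{k+1}/2 for 1 ≤ k ≤ 91. This harmonic recurrence is solved by u_k = k/92, giving u_38 = 38/92 = 19/46.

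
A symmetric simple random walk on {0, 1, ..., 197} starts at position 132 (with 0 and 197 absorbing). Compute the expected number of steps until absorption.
E[τ | X_0 = 132] = 8580

Let v_k = E[τ | X_0 = k]. Boundary: v_0 = v_197 = 0. Recurrence: v_k = 1 + (v_{k-1} + v_{k+1})/2 for 1 ≤ k ≤ 196. The particular solution to v_k − (v_{k-1} + v_{k+1})/2 = 1 is v_k = −k^2. Adding homogeneous solution A + B k and matching boundaries gives v_k = k (197 − k). Substituting k = 132: v_132 = 132 · 65 = 8580.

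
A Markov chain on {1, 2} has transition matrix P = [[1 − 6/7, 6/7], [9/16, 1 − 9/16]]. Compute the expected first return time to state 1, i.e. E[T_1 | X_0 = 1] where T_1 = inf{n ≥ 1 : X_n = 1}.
E[T_1 | X_0 = 1] = 1/π_1 = 53/21

For an irreducible recurrent Markov chain with stationary distribution π, E[T_i | X_0 = i] = 1/π_i (Kac's formula). Here π_1 = (9/16)/(6/7 + 9/16) = (9/16)/(159/112) = 21/53, so E[T_1 | X_0 = 1] = 1/π_1 = (6/7 + 9/16)/(9/16) = (159/112)/(9/16) = 53/21.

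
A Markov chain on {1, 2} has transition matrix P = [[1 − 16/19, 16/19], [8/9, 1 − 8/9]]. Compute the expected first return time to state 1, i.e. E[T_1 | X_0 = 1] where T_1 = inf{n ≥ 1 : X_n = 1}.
E[T_1 | X_0 = 1] = 1/π_1 = 37/19

For an irreducible recurrent Markov chain with stationary distribution π, E[T_i | X_0 = i] = 1/π_i (Kac's formula). Here π_1 = (8/9)/(16/19 + 8/9) = (8/9)/(296/171) = 19/37, so E[T_1 | X_0 = 1] = 1/π_1 = (16/19 + 8/9)/(8/9) = (296/171)/(8/9) = 37/19.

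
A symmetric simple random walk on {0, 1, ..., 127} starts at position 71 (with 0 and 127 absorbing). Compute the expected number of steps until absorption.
E[τ | X_0 = 71] = 3976

Let v_k = E[τ | X_0 = k]. Boundary: v_0 = v_127 = 0. Recurrence: v_k = 1 + (v_{k-1} + v_{k+1})/2 for 1 ≤ k ≤ 126. The particular solution to v_k − (v_{k-1} + v_{k+1})/2 = 1 is v_k = −k^2. Adding homogeneous solution A + B k and matching boundaries gives v_k = k (127 − k). Substituting k = 71: v_71 = 71 · 56 = 3976.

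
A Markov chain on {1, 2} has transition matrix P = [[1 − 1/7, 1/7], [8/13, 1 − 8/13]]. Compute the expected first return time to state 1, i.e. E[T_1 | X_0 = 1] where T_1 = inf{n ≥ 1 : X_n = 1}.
E[T_1 | X_0 = 1] = 1/π_1 = 69/56

For an irreducible recurrent Markov chain with stationary distribution π, E[T_i | X_0 = i] = 1/π_i (Kac's formula). Here π_1 = (8/13)/(1/7 + 8/13) = (8/13)/(69/91) = 56/69, so E[T_1 | X_0 = 1] = 1/π_1 = (1/7 + 8/13)/(8/13) = (69/91)/(8/13) = 69/56.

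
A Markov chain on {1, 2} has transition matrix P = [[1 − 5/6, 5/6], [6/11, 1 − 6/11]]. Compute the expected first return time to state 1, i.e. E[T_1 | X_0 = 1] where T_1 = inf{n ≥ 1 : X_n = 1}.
E[T_1 | X_0 = 1] = 1/π_1 = 91/36

For an irreducible recurrent Markov chain with stationary distribution π, E[T_i | X_0 = i] = 1/π_i (Kac's formula). Here π_1 = (6/11)/(5/6 + 6/11) = (6/11)/(91/66) = 36/91, so E[T_1 | X_0 = 1] = 1/π_1 = (5/6 + 6/11)/(6/11) = (91/66)/(6/11) = 91/36.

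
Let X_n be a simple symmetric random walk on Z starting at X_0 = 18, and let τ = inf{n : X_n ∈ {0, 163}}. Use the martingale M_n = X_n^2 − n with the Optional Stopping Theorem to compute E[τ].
E[τ] = 2610

M_n = X_n^2 − n is a martingale (since E[X_{n+1}^2 | F_n] = X_n^2 + 1). By OST (τ has finite mean in a bounded region), E[M_τ] = E[M_0] = X_0^2 − 0 = 18^2 = 324. Also E[M_τ] = E[X_τ^2] − E[τ]. The walk exits at 0 or 163, with P(hit 163 first) = 18/163, so E[X_τ^2] = 163^2 · 18/163 + 0 = 2934. Thus E[τ] = E[X_τ^2] − E[M_τ] = 2934 − 324 = 2610 = 18(163 − 18) = 2610.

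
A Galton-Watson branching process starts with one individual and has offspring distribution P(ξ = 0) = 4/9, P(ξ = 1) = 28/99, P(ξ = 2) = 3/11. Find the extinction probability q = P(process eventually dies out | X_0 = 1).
q = 1

Mean offspring μ = 0·4/9 + 1·28/99 + 2·3/11 = 82/99 ≤ 1. For μ ≤ 1 with offspring not concentrated at 1, the Galton-Watson process goes extinct almost surely, so q = 1.
(Algebraic check: The pgf is f(s) = 4/9 + 28/99·s + 3/11·s². The extinction probability q is the smallest fixed point of f in [0, 1]. Setting s = f(s):
  3/11·s² + (28/99 − 1)·s + 4/9 = 0
  3/11·s² − (4/9 + 3/11)·s + 4/9 = 0
which factors as (s − 1)·(3/11·s − 4/9) = 0, giving roots s = 1 and s = (4/9)/(3/11) = 44/27. Since 44/27 ≥ 1, the smallest root in [0, 1] is s = 1.)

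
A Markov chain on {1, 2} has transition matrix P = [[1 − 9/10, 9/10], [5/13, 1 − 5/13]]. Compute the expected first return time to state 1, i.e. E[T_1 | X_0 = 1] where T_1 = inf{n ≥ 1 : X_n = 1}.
E[T_1 | X_0 = 1] = 1/π_1 = 167/50

For an irreducible recurrent Markov chain with stationary distribution π, E[T_i | X_0 = i] = 1/π_i (Kac's formula). Here π_1 = (5/13)/(9/10 + 5/13) = (5/13)/(167/130) = 50/167, so E[T_1 | X_0 = 1] = 1/π_1 = (9/10 + 5/13)/(5/13) = (167/130)/(5/13) = 167/50.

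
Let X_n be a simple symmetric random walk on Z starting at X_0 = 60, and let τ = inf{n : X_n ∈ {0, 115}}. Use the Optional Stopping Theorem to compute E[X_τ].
E[X_τ] = 60

X_n is a martingale and τ is a bounded-mean stopping time (indeed τ is finite a.s. with bounded expectation since the walk is in a bounded region). By the OST, E[X_τ] = E[X_0] = 60. Equivalently: E[X_τ] = 115 · P(hit 115 first) + 0 · P(hit 0 first) = 115 · (60/115) = 60.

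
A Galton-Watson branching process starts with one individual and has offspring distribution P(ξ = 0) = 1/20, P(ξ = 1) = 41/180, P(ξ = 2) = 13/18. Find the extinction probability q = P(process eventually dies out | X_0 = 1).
q = 9/130

The pgf is f(s) = 1/20 + 41/180·s + 13/18·s². The extinction probability q is the smallest fixed point of f in [0, 1]. Setting s = f(s):
  13/18·s² + (41/180 − 1)·s + 1/20 = 0
  13/18·s² − (1/20 + 13/18)·s + 1/20 = 0
which factors as (s − 1)·(13/18·s − 1/20) = 0, giving roots s = 1 and s = (1/20)/(13/18) = 9/130.
Mean offspring μ = 41/180 + 2·13/18 = 301/180 > 1 (supercritical), so q < 1. The extinction probability is the smaller root: q = (1/20)/(13/18) = 9/130.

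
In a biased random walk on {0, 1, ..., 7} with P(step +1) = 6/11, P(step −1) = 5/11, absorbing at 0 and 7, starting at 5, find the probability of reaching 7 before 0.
P(hit 7 before 0) = (1 − (5/6)^5) / (1 − (5/6)^7) = 167436/201811

Let u_k denote P(reach 7 before 0 | start at k). Boundary: u_0 = 0, u_7 = 1. Recurrence: u_k = 6/11·u_{k+1} + 5/11·u_{k-1} for 1 ≤ k ≤ 6. Try u_k = A + B·r^k with r = q/p = (5/11)/(6/11) = 5/6. Substitution satisfies the recurrence; boundary conditions give:
  u_k = (1 − r^k) / (1 − r^N) = (1 − (5/6)^5) / (1 − (5/6)^7) = 167436/201811.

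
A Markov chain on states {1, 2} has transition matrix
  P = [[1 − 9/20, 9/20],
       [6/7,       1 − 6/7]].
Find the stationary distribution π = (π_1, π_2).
π_1 = 40/61, π_2 = 21/61

Solve πP = π with π_1 + π_2 = 1. From πP = π: π_1 · (1 − 9/20) + π_2 · 6/7 = π_1 ⇒ π_2 · 6/7 = π_1 · 9/20 ⇒ π_2/π_1 = (9/20)/(6/7) = 21/40. Together with π_1 + π_2 = 1:
  π_1 = (6/7)/(9/20 + 6/7) = (6/7)/(183/140) = 40/61,
  π_2 = (9/20)/(9/20 + 6/7) = (9/20)/(183/140) = 21/61.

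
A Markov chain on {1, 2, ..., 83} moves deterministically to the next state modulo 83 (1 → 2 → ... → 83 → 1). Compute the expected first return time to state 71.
E[T_71 | X_0 = 71] = 83

The chain cycles deterministically, so starting at state 71 it returns in exactly 83 steps. Equivalently, the stationary distribution is uniform π_j = 1/83 for every state j, so by Kac's formula E[T_71] = 1/π_71 = 83.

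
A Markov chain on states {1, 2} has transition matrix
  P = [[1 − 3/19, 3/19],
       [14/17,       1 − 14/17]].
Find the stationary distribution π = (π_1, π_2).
π_1 = 266/317, π_2 = 51/317

Solve πP = π with π_1 + π_2 = 1. From πP = π: π_1 · (1 − 3/19) + π_2 · 14/17 = π_1 ⇒ π_2 · 14/17 = π_1 · 3/19 ⇒ π_2/π_1 = (3/19)/(14/17) = 51/266. Together with π_1 + π_2 = 1:
  π_1 = (14/17)/(3/19 + 14/17) = (14/17)/(317/323) = 266/317,
  π_2 = (3/19)/(3/19 + 14/17) = (3/19)/(317/323) = 51/317.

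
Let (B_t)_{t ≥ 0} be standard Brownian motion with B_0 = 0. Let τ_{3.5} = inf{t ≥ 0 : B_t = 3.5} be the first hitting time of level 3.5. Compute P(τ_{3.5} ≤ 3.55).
P(τ_{3.5} ≤ 3.55) = 2(1 − Φ(3.5/√3.55)) = 2(1 − Φ(1.8576)) ≈ 0.0632

By the reflection principle for standard BM, P(τ_b ≤ t) = 2 · P(B_t ≥ b). Since B_t ~ N(0, t), P(B_t ≥ 3.5) = 1 − Φ(3.5/√t) = 1 − Φ(3.5/√3.55) = 1 − Φ(1.8576) ≈ 0.03161. Doubling: P(τ_{3.5} ≤ 3.55) ≈ 2 · 0.03161 = 0.06322 ≈ 0.0632.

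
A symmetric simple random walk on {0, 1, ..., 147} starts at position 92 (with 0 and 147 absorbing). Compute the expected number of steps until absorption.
E[τ | X_0 = 92] = 5060

Let v_k = E[τ | X_0 = k]. Boundary: v_0 = v_147 = 0. Recurrence: v_k = 1 + (v_{k-1} + v_{k+1})/2 for 1 ≤ k ≤ 146. The particular solution to v_k − (v_{k-1} + v_{k+1})/2 = 1 is v_k = −k^2. Adding homogeneous solution A + B k and matching boundaries gives v_k = k (147 − k). Substituting k = 92: v_92 = 92 · 55 = 5060.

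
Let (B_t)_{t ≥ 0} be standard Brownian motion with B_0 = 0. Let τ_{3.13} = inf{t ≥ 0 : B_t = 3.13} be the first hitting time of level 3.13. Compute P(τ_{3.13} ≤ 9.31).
P(τ_{3.13} ≤ 9.31) = 2(1 − Φ(3.13/√9.31)) = 2(1 − Φ(1.0258)) ≈ 0.3050

By the reflection principle for standard BM, P(τ_b ≤ t) = 2 · P(B_t ≥ b). Since B_t ~ N(0, t), P(B_t ≥ 3.13) = 1 − Φ(3.13/√t) = 1 − Φ(3.13/√9.31) = 1 − Φ(1.0258) ≈ 0.15249. Doubling: P(τ_{3.13} ≤ 9.31) ≈ 2 · 0.15249 = 0.30498 ≈ 0.3050.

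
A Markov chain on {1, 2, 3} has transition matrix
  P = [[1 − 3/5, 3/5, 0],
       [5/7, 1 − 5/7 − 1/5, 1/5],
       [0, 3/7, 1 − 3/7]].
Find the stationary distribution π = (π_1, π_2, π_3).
π = (125/279, 35/93, 49/279)

This is a birth-death chain on three states, which satisfies detailed balance: π_1 · P_{12} = π_2 · P_{21} and π_2 · P_{23} = π_3 · P_{32}.
From π_1 · 3/5 = π_2 · 5/7: π_2/π_1 = (3/5)/(5/7) = 21/25.
From π_2 · 1/5 = π_3 · 3/7: π_3/π_2 = (1/5)/(3/7) = 7/15.
Take π_1 proportional to 1; then unnormalized π = (1, 21/25, 49/125). Normalize by dividing by the sum 279/125:
  π = (125/279, 35/93, 49/279).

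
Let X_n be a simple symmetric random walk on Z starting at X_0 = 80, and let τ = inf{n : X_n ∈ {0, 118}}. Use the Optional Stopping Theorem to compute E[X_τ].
E[X_τ] = 80

X_n is a martingale and τ is a bounded-mean stopping time (indeed τ is finite a.s. with bounded expectation since the walk is in a bounded region). By the OST, E[X_τ] = E[X_0] = 80. Equivalently: E[X_τ] = 118 · P(hit 118 first) + 0 · P(hit 0 first) = 118 · (80/118) = 80.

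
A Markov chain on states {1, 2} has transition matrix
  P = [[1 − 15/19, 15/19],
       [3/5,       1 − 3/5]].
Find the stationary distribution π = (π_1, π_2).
π_1 = 19/44, π_2 = 25/44

Solve πP = π with π_1 + π_2 = 1. From πP = π: π_1 · (1 − 15/19) + π_2 · 3/5 = π_1 ⇒ π_2 · 3/5 = π_1 · 15/19 ⇒ π_2/π_1 = (15/19)/(3/5) = 25/19. Together with π_1 + π_2 = 1:
  π_1 = (3/5)/(15/19 + 3/5) = (3/5)/(132/95) = 19/44,
  π_2 = (15/19)/(15/19 + 3/5) = (15/19)/(132/95) = 25/44.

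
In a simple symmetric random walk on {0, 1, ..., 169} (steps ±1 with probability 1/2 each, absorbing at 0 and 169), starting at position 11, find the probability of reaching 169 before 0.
P(hit 169 before 0) = 11/169

Let u_k = P(hit 169 before 0 | start at k). Then u_0 = 0, u_169 = 1, and u_k = u_{k-1}/2 + u_{k+1}/2 for 1 ≤ k ≤ 168. This harmonic recurrence is solved by u_k = k/169, giving u_11 = 11/169.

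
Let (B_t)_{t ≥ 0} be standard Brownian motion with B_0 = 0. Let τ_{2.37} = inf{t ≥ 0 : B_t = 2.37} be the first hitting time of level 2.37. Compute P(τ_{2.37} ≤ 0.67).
P(τ_{2.37} ≤ 0.67) = 2(1 − Φ(2.37/√0.67)) = 2(1 − Φ(2.8954)) ≈ 0.0038

By the reflection principle for standard BM, P(τ_b ≤ t) = 2 · P(B_t ≥ b). Since B_t ~ N(0, t), P(B_t ≥ 2.37) = 1 − Φ(2.37/√t) = 1 − Φ(2.37/√0.67) = 1 − Φ(2.8954) ≈ 0.00189. Doubling: P(τ_{2.37} ≤ 0.67) ≈ 2 · 0.00189 = 0.00378 ≈ 0.0038.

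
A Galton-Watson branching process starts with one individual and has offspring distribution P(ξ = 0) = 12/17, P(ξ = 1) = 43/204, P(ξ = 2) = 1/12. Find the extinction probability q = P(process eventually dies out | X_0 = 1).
q = 1

Mean offspring μ = 0·12/17 + 1·43/204 + 2·1/12 = 77/204 ≤ 1. For μ ≤ 1 with offspring not concentrated at 1, the Galton-Watson process goes extinct almost surely, so q = 1.
(Algebraic check: The pgf is f(s) = 12/17 + 43/204·s + 1/12·s². The extinction probability q is the smallest fixed point of f in [0, 1]. Setting s = f(s):
  1/12·s² + (43/204 − 1)·s + 12/17 = 0
  1/12·s² − (12/17 + 1/12)·s + 12/17 = 0
which factors as (s − 1)·(1/12·s − 12/17) = 0, giving roots s = 1 and s = (12/17)/(1/12) = 144/17. Since 144/17 ≥ 1, the smallest root in [0, 1] is s = 1.)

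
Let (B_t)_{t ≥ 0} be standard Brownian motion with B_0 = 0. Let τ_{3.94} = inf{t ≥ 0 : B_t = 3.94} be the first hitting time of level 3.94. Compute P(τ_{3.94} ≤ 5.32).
P(τ_{3.94} ≤ 5.32) = 2(1 − Φ(3.94/√5.32)) = 2(1 − Φ(1.7082)) ≈ 0.0876

By the reflection principle for standard BM, P(τ_b ≤ t) = 2 · P(B_t ≥ b). Since B_t ~ N(0, t), P(B_t ≥ 3.94) = 1 − Φ(3.94/√t) = 1 − Φ(3.94/√5.32) = 1 − Φ(1.7082) ≈ 0.04380. Doubling: P(τ_{3.94} ≤ 5.32) ≈ 2 · 0.04380 = 0.08760 ≈ 0.0876.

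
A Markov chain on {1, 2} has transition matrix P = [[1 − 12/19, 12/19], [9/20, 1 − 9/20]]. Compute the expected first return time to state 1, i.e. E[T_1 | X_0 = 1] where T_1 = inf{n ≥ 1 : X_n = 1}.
E[T_1 | X_0 = 1] = 1/π_1 = 137/57

For an irreducible recurrent Markov chain with stationary distribution π, E[T_i | X_0 = i] = 1/π_i (Kac's formula). Here π_1 = (9/20)/(12/19 + 9/20) = (9/20)/(411/380) = 57/137, so E[T_1 | X_0 = 1] = 1/π_1 = (12/19 + 9/20)/(9/20) = (411/380)/(9/20) = 137/57.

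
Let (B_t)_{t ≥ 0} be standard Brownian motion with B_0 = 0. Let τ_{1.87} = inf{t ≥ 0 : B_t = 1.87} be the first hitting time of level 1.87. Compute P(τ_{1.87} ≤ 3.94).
P(τ_{1.87} ≤ 3.94) = 2(1 − Φ(1.87/√3.94)) = 2(1 − Φ(0.9421)) ≈ 0.3461

By the reflection principle for standard BM, P(τ_b ≤ t) = 2 · P(B_t ≥ b). Since B_t ~ N(0, t), P(B_t ≥ 1.87) = 1 − Φ(1.87/√t) = 1 − Φ(1.87/√3.94) = 1 − Φ(0.9421) ≈ 0.17307. Doubling: P(τ_{1.87} ≤ 3.94) ≈ 2 · 0.17307 = 0.34614 ≈ 0.3461.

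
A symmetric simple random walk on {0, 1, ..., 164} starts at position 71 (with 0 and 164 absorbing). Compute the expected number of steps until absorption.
E[τ | X_0 = 71] = 6603

Let v_k = E[τ | X_0 = k]. Boundary: v_0 = v_164 = 0. Recurrence: v_k = 1 + (v_{k-1} + v_{k+1})/2 for 1 ≤ k ≤ 163. The particular solution to v_k − (v_{k-1} + v_{k+1})/2 = 1 is v_k = −k^2. Adding homogeneous solution A + B k and matching boundaries gives v_k = k (164 − k). Substituting k = 71: v_71 = 71 · 93 = 6603.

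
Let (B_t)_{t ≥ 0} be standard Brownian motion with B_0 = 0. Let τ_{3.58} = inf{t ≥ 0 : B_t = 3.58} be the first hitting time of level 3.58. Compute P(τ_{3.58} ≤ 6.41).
P(τ_{3.58} ≤ 6.41) = 2(1 − Φ(3.58/√6.41)) = 2(1 − Φ(1.4140)) ≈ 0.1574

By the reflection principle for standard BM, P(τ_b ≤ t) = 2 · P(B_t ≥ b). Since B_t ~ N(0, t), P(B_t ≥ 3.58) = 1 − Φ(3.58/√t) = 1 − Φ(3.58/√6.41) = 1 − Φ(1.4140) ≈ 0.07868. Doubling: P(τ_{3.58} ≤ 6.41) ≈ 2 · 0.07868 = 0.15736 ≈ 0.1574.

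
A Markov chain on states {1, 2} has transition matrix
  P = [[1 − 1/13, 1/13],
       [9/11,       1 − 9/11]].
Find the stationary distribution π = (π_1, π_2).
π_1 = 117/128, π_2 = 11/128

Solve πP = π with π_1 + π_2 = 1. From πP = π: π_1 · (1 − 1/13) + π_2 · 9/11 = π_1 ⇒ π_2 · 9/11 = π_1 · 1/13 ⇒ π_2/π_1 = (1/13)/(9/11) = 11/117. Together with π_1 + π_2 = 1:
  π_1 = (9/11)/(1/13 + 9/11) = (9/11)/(128/143) = 117/128,
  π_2 = (1/13)/(1/13 + 9/11) = (1/13)/(128/143) = 11/128.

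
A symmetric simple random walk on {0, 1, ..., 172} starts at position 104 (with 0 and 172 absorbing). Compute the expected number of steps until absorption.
E[τ | X_0 = 104] = 7072

Let v_k = E[τ | X_0 = k]. Boundary: v_0 = v_172 = 0. Recurrence: v_k = 1 + (v_{k-1} + v_{k+1})/2 for 1 ≤ k ≤ 171. The particular solution to v_k − (v_{k-1} + v_{k+1})/2 = 1 is v_k = −k^2. Adding homogeneous solution A + B k and matching boundaries gives v_k = k (172 − k). Substituting k = 104: v_104 = 104 · 68 = 7072.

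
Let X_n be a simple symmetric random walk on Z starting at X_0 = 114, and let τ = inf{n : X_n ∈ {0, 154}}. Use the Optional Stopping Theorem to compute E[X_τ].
E[X_τ] = 114

X_n is a martingale and τ is a bounded-mean stopping time (indeed τ is finite a.s. with bounded expectation since the walk is in a bounded region). By the OST, E[X_τ] = E[X_0] = 114. Equivalently: E[X_τ] = 154 · P(hit 154 first) + 0 · P(hit 0 first) = 154 · (114/154) = 114.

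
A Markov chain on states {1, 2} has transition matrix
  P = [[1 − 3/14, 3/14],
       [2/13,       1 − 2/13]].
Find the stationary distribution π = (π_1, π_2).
π_1 = 28/67, π_2 = 39/67

Solve πP = π with π_1 + π_2 = 1. From πP = π: π_1 · (1 − 3/14) + π_2 · 2/13 = π_1 ⇒ π_2 · 2/13 = π_1 · 3/14 ⇒ π_2/π_1 = (3/14)/(2/13) = 39/28. Together with π_1 + π_2 = 1:
  π_1 = (2/13)/(3/14 + 2/13) = (2/13)/(67/182) = 28/67,
  π_2 = (3/14)/(3/14 + 2/13) = (3/14)/(67/182) = 39/67.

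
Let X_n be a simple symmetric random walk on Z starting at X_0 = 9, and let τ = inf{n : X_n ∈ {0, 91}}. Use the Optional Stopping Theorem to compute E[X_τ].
E[X_τ] = 9

X_n is a martingale and τ is a bounded-mean stopping time (indeed τ is finite a.s. with bounded expectation since the walk is in a bounded region). By the OST, E[X_τ] = E[X_0] = 9. Equivalently: E[X_τ] = 91 · P(hit 91 first) + 0 · P(hit 0 first) = 91 · (9/91) = 9.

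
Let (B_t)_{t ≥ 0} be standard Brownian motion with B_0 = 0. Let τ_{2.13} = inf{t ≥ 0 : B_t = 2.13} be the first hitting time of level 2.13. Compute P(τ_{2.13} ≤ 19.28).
P(τ_{2.13} ≤ 19.28) = 2(1 − Φ(2.13/√19.28)) = 2(1 − Φ(0.4851)) ≈ 0.6276

By the reflection principle for standard BM, P(τ_b ≤ t) = 2 · P(B_t ≥ b). Since B_t ~ N(0, t), P(B_t ≥ 2.13) = 1 − Φ(2.13/√t) = 1 − Φ(2.13/√19.28) = 1 − Φ(0.4851) ≈ 0.31380. Doubling: P(τ_{2.13} ≤ 19.28) ≈ 2 · 0.31380 = 0.62760 ≈ 0.6276.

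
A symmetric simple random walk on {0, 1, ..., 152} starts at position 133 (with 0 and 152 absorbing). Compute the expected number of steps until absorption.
E[τ | X_0 = 133] = 2527

Let v_k = E[τ | X_0 = k]. Boundary: v_0 = v_152 = 0. Recurrence: v_k = 1 + (v_{k-1} + v_{k+1})/2 for 1 ≤ k ≤ 151. The particular solution to v_k − (v_{k-1} + v_{k+1})/2 = 1 is v_k = −k^2. Adding homogeneous solution A + B k and matching boundaries gives v_k = k (152 − k). Substituting k = 133: v_133 = 133 · 19 = 2527.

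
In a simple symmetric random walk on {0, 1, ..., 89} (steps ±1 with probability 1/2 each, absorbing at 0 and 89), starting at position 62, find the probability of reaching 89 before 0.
P(hit 89 before 0) = 62/89

Let u_k = P(hit 89 before 0 | start at k). Then u_0 = 0, u_89 = 1, and u_k = u_{k-1}/2 + u_{k+1}/2 for 1 ≤ k ≤ 88. This harmonic recurrence is solved by u_k = k/89, giving u_62 = 62/89.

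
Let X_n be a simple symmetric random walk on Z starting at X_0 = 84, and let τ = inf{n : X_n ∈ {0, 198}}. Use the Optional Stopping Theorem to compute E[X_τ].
E[X_τ] = 84

X_n is a martingale and τ is a bounded-mean stopping time (indeed τ is finite a.s. with bounded expectation since the walk is in a bounded region). By the OST, E[X_τ] = E[X_0] = 84. Equivalently: E[X_τ] = 198 · P(hit 198 first) + 0 · P(hit 0 first) = 198 · (84/198) = 84.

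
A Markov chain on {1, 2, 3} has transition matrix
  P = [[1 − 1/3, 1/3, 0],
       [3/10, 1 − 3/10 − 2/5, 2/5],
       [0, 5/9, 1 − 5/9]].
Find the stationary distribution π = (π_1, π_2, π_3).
π = (45/131, 50/131, 36/131)

This is a birth-death chain on three states, which satisfies detailed balance: π_1 · P_{12} = π_2 · P_{21} and π_2 · P_{23} = π_3 · P_{32}.
From π_1 · 1/3 = π_2 · 3/10: π_2/π_1 = (1/3)/(3/10) = 10/9.
From π_2 · 2/5 = π_3 · 5/9: π_3/π_2 = (2/5)/(5/9) = 18/25.
Take π_1 proportional to 1; then unnormalized π = (1, 10/9, 4/5). Normalize by dividing by the sum 131/45:
  π = (45/131, 50/131, 36/131).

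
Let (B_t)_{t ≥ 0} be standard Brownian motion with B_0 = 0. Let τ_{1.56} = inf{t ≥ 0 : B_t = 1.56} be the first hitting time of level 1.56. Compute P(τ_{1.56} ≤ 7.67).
P(τ_{1.56} ≤ 7.67) = 2(1 − Φ(1.56/√7.67)) = 2(1 − Φ(0.5633)) ≈ 0.5732

By the reflection principle for standard BM, P(τ_b ≤ t) = 2 · P(B_t ≥ b). Since B_t ~ N(0, t), P(B_t ≥ 1.56) = 1 − Φ(1.56/√t) = 1 − Φ(1.56/√7.67) = 1 − Φ(0.5633) ≈ 0.28662. Doubling: P(τ_{1.56} ≤ 7.67) ≈ 2 · 0.28662 = 0.57324 ≈ 0.5732.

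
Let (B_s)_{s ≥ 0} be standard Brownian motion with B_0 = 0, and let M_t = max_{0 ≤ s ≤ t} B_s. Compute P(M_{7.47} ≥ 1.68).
P(M_{7.47} ≥ 1.68) = 2·P(B_{7.47} ≥ 1.68) = 2(1 − Φ(1.68/√7.47)) ≈ 0.5388

By the reflection principle for Brownian motion, P(M_t ≥ a) = 2 · P(B_t ≥ a) for a ≥ 0. Since B_t ~ N(0, t), P(B_t ≥ 1.68) = 1 − Φ(1.68/√t) = 1 − Φ(1.68/√7.47) = 1 − Φ(0.6147). So
  P(M_{7.47} ≥ 1.68) = 2(1 − Φ(0.6147)) ≈ 0.5388.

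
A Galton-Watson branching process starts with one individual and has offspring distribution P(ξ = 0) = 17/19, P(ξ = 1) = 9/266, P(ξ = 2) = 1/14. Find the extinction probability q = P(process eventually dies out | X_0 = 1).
q = 1

Mean offspring μ = 0·17/19 + 1·9/266 + 2·1/14 = 47/266 ≤ 1. For μ ≤ 1 with offspring not concentrated at 1, the Galton-Watson process goes extinct almost surely, so q = 1.
(Algebraic check: The pgf is f(s) = 17/19 + 9/266·s + 1/14·s². The extinction probability q is the smallest fixed point of f in [0, 1]. Setting s = f(s):
  1/14·s² + (9/266 − 1)·s + 17/19 = 0
  1/14·s² − (17/19 + 1/14)·s + 17/19 = 0
which factors as (s − 1)·(1/14·s − 17/19) = 0, giving roots s = 1 and s = (17/19)/(1/14) = 238/19. Since 238/19 ≥ 1, the smallest root in [0, 1] is s = 1.)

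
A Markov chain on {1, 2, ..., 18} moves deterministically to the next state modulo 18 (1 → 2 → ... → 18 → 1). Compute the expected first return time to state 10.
E[T_10 | X_0 = 10] = 18

The chain cycles deterministically, so starting at state 10 it returns in exactly 18 steps. Equivalently, the stationary distribution is uniform π_j = 1/18 for every state j, so by Kac's formula E[T_10] = 1/π_10 = 18.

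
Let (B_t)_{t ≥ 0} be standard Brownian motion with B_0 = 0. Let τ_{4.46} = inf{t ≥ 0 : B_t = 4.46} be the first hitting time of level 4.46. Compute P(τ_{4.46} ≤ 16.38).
P(τ_{4.46} ≤ 16.38) = 2(1 − Φ(4.46/√16.38)) = 2(1 − Φ(1.1020)) ≈ 0.2705

By the reflection principle for standard BM, P(τ_b ≤ t) = 2 · P(B_t ≥ b). Since B_t ~ N(0, t), P(B_t ≥ 4.46) = 1 − Φ(4.46/√t) = 1 − Φ(4.46/√16.38) = 1 − Φ(1.1020) ≈ 0.13523. Doubling: P(τ_{4.46} ≤ 16.38) ≈ 2 · 0.13523 = 0.27046 ≈ 0.2705.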